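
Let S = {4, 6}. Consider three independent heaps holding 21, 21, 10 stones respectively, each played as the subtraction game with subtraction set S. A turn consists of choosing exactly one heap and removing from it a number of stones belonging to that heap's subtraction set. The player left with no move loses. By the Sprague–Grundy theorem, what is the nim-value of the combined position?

All heaps use S = {4, 6}:
G(0) = 0
G(1) = mex{} = 0
G(2) = mex{} = 0
G(3) = mex{} = 0
G(4) = mex{0} = 1
G(5) = mex{0} = 1
G(6) = mex{0,0} = 1
G(7) = mex{0,0} = 1
G(8) = mex{1,0} = 2
G(9) = mex{1,0} = 2
G(10) = mex{1,1} = 0
G(11) = mex{1,1} = 0
G(12) = mex{2,1} = 0
G(13) = mex{2,1} = 0
G(14) = mex{0,2} = 1
G(15) = mex{0,2} = 1
G(16) = mex{0,0} = 1
G(17) = mex{0,0} = 1
G(18) = mex{1,0} = 2
G(19) = mex{1,0} = 2
G(20) = mex{1,1} = 0
G(21) = mex{1,1} = 0
Heap A: G(21) = 0.
Heap B: G(21) = 0.
Heap C: G(10) = 0.
Combined Grundy value = 0 ⊕ 0 ⊕ 0 = 0.

0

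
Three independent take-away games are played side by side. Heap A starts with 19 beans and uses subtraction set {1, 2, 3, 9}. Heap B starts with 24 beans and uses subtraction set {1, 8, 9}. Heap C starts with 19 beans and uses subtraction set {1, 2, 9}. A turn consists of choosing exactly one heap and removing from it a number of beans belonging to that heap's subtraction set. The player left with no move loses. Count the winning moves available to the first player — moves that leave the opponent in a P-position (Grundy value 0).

3

Heap A, S = {1, 2, 3, 9}:
G(0) = 0
G(1) = mex{0} = 1
G(2) = mex{1,0} = 2
G(3) = mex{2,1,0} = 3
G(4) = mex{3,2,1} = 0
G(5) = mex{0,3,2} = 1
G(6) = mex{1,0,3} = 2
G(7) = mex{2,1,0} = 3
G(8) = mex{3,2,1} = 0
G(9) = mex{0,3,2,0} = 1
G(10) = mex{1,0,3,1} = 2
G(11) = mex{2,1,0,2} = 3
G(12) = mex{3,2,1,3} = 0
G(13) = mex{0,3,2,0} = 1
G(14) = mex{1,0,3,1} = 2
G(15) = mex{2,1,0,2} = 3
G(16) = mex{3,2,1,3} = 0
G(17) = mex{0,3,2,0} = 1
G(18) = mex{1,0,3,1} = 2
G(19) = mex{2,1,0,2} = 3
G_A(19) = 3.
Heap B, S = {1, 8, 9}:
n :  0  1  2  3  4  5  6  7  8  9 10 11 12 13 14 15 16 17 18 19 20 21 22 23 24
G :  0  1  0  1  0  1  0  1  2  3  2  3  2  3  2  3  0  1  0  1  0  1  0  1  2
G_B(24) = 2.
Heap C, S = {1, 2, 9}:
G(0) = 0
G(1) = mex{0} = 1
G(2) = mex{1,0} = 2
G(3) = mex{2,1} = 0
G(4) = mex{0,2} = 1
G(5) = mex{1,0} = 2
G(6) = mex{2,1} = 0
G(7) = mex{0,2} = 1
G(8) = mex{1,0} = 2
G(9) = mex{2,1,0} = 3
G(10) = mex{3,2,1} = 0
G(11) = mex{0,3,2} = 1
G(12) = mex{1,0,0} = 2
G(13) = mex{2,1,1} = 0
G(14) = mex{0,2,2} = 1
G(15) = mex{1,0,0} = 2
G(16) = mex{2,1,1} = 0
G(17) = mex{0,2,2} = 1
G(18) = mex{1,0,3} = 2
G(19) = mex{2,1,0} = 3
G_C(19) = 3.
Combined Grundy value = 3 ⊕ 2 ⊕ 3 = 2.
A winning move leaves total XOR = 0, i.e. changes one component's Grundy value g to g ⊕ X where X is the current total.
Heap A: need g' = 3⊕2 = 1. Options: 19−1→G=2, 19−2→G=1, 19−3→G=0, 19−9→G=2. Hits: 1.
Heap B: need g' = 2⊕2 = 0. Options: 24−1→G=1, 24−8→G=0, 24−9→G=3. Hits: 1.
Heap C: need g' = 3⊕2 = 1. Options: 19−1→G=2, 19−2→G=1, 19−9→G=0. Hits: 1.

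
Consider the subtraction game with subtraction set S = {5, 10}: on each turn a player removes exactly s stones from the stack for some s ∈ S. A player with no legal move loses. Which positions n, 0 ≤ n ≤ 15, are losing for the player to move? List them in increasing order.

n :  0  1  2  3  4  5  6  7  8  9 10 11 12 13 14 15
G :  0  0  0  0  0  1  1  1  1  1  2  2  2  2  2  0
P-positions are exactly the n with G(n) = 0.

0, 1, 2, 3, 4, 15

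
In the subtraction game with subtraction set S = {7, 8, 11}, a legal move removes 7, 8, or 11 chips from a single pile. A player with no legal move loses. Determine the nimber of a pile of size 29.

1

n :  0  1  2  3  4  5  6  7  8  9 10 11 12 13 14 15 16 17 18 19 20 21 22 23 24 25 26 27 28 29
G :  0  0  0  0  0  0  0  1  1  1  1  1  1  1  2  2  2  2  0  0  0  0  0  0  0  1  1  1  1  1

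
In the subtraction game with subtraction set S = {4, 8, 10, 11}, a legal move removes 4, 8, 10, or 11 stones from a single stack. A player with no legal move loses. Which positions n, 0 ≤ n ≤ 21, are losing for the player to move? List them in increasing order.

0, 1, 2, 3, 15, 16, 17, 18

G(0) = 0
G(1) = mex{} = 0
G(2) = mex{} = 0
G(3) = mex{} = 0
G(4) = mex{0} = 1
G(5) = mex{0} = 1
G(6) = mex{0} = 1
G(7) = mex{0} = 1
G(8) = mex{1,0} = 2
G(9) = mex{1,0} = 2
G(10) = mex{1,0,0} = 2
G(11) = mex{1,0,0,0} = 2
G(12) = mex{2,1,0,0} = 3
G(13) = mex{2,1,0,0} = 3
G(14) = mex{2,1,1,0} = 3
G(15) = mex{2,1,1,1} = 0
G(16) = mex{3,2,1,1} = 0
G(17) = mex{3,2,1,1} = 0
G(18) = mex{3,2,2,1} = 0
G(19) = mex{0,2,2,2} = 1
G(20) = mex{0,3,2,2} = 1
G(21) = mex{0,3,2,2} = 1
P-positions are exactly the n with G(n) = 0.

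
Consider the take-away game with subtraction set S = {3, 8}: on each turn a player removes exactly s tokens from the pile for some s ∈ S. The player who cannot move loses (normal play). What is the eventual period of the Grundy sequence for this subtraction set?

G(0) = 0
G(1) = mex{} = 0
G(2) = mex{} = 0
G(3) = mex{0} = 1
G(4) = mex{0} = 1
G(5) = mex{0} = 1
G(6) = mex{1} = 0
G(7) = mex{1} = 0
G(8) = mex{1,0} = 2
G(9) = mex{0,0} = 1
G(10) = mex{0,0} = 1
G(11) = mex{2,1} = 0
G(12) = mex{1,1} = 0
G(13) = mex{1,1} = 0
G(14) = mex{0,0} = 1
G(15) = mex{0,0} = 1
G(16) = mex{0,2} = 1
G(17) = mex{1,1} = 0
G(18) = mex{1,1} = 0
G(19) = mex{1,0} = 2
G(20) = mex{0,0} = 1
G(21) = mex{0,0} = 1
G(22) = mex{2,1} = 0
G(23) = mex{1,1} = 0
G(n+11) = G(n) holds for n = 0,…,7 (a full window of length max(S) = 8), so the sequence is purely periodic with period 11.

11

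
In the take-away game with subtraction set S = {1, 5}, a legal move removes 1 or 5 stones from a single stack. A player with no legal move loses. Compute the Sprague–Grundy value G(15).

1

n :  0  1  2  3  4  5  6  7  8  9 10 11 12 13 14 15
G :  0  1  0  1  0  1  0  1  0  1  0  1  0  1  0  1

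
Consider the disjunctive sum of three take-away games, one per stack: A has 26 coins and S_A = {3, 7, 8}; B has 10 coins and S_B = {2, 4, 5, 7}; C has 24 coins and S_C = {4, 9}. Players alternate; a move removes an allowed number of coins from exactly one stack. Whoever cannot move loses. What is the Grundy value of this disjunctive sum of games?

Stack A, S = {3, 7, 8}:
G(0) = 0
G(1) = mex{} = 0
G(2) = mex{} = 0
G(3) = mex{0} = 1
G(4) = mex{0} = 1
G(5) = mex{0} = 1
G(6) = mex{1} = 0
G(7) = mex{1,0} = 2
G(8) = mex{1,0,0} = 2
G(9) = mex{0,0,0} = 1
G(10) = mex{2,1,0} = 3
G(11) = mex{2,1,1} = 0
G(12) = mex{1,1,1} = 0
G(13) = mex{3,0,1} = 2
G(14) = mex{0,2,0} = 1
G(15) = mex{0,2,2} = 1
G(16) = mex{2,1,2} = 0
G(17) = mex{1,3,1} = 0
G(18) = mex{1,0,3} = 2
G(19) = mex{0,0,0} = 1
G(20) = mex{0,2,0} = 1
G(21) = mex{2,1,2} = 0
G(22) = mex{1,1,1} = 0
G(23) = mex{1,0,1} = 2
G(24) = mex{0,0,0} = 1
G(25) = mex{0,2,0} = 1
G(26) = mex{2,1,2} = 0
G_A(26) = 0.
Stack B, S = {2, 4, 5, 7}:
G(0) = 0
G(1) = mex{} = 0
G(2) = mex{0} = 1
G(3) = mex{0} = 1
G(4) = mex{1,0} = 2
G(5) = mex{1,0,0} = 2
G(6) = mex{2,1,0} = 3
G(7) = mex{2,1,1,0} = 3
G(8) = mex{3,2,1,0} = 4
G(9) = mex{3,2,2,1} = 0
G(10) = mex{4,3,2,1} = 0
G_B(10) = 0.
Stack C, S = {4, 9}:
G(0) = 0
G(1) = mex{} = 0
G(2) = mex{} = 0
G(3) = mex{} = 0
G(4) = mex{0} = 1
G(5) = mex{0} = 1
G(6) = mex{0} = 1
G(7) = mex{0} = 1
G(8) = mex{1} = 0
G(9) = mex{1,0} = 2
G(10) = mex{1,0} = 2
G(11) = mex{1,0} = 2
G(12) = mex{0,0} = 1
G(13) = mex{2,1} = 0
G(14) = mex{2,1} = 0
G(15) = mex{2,1} = 0
G(16) = mex{1,1} = 0
G(17) = mex{0,0} = 1
G(18) = mex{0,2} = 1
G(19) = mex{0,2} = 1
G(20) = mex{0,2} = 1
G(21) = mex{1,1} = 0
G(22) = mex{1,0} = 2
G(23) = mex{1,0} = 2
G(24) = mex{1,0} = 2
G_C(24) = 2.
Combined Grundy value = 0 ⊕ 0 ⊕ 2 = 2.

2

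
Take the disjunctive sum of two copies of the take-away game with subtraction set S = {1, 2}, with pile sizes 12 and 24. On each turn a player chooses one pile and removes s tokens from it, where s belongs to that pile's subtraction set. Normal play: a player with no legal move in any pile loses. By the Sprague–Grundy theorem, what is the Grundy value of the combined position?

All piles use S = {1, 2}:
G(0) = 0
G(1) = mex{0} = 1
G(2) = mex{1,0} = 2
G(3) = mex{2,1} = 0
G(4) = mex{0,2} = 1
G(5) = mex{1,0} = 2
G(6) = mex{2,1} = 0
G(7) = mex{0,2} = 1
G(8) = mex{1,0} = 2
G(9) = mex{2,1} = 0
G(10) = mex{0,2} = 1
G(11) = mex{1,0} = 2
G(12) = mex{2,1} = 0
G(13) = mex{0,2} = 1
G(14) = mex{1,0} = 2
G(15) = mex{2,1} = 0
G(16) = mex{0,2} = 1
G(17) = mex{1,0} = 2
G(18) = mex{2,1} = 0
G(19) = mex{0,2} = 1
G(20) = mex{1,0} = 2
G(21) = mex{2,1} = 0
G(22) = mex{0,2} = 1
G(23) = mex{1,0} = 2
G(24) = mex{2,1} = 0
Pile A: G(12) = 0.
Pile B: G(24) = 0.
Combined Grundy value = 0 ⊕ 0 = 0.

0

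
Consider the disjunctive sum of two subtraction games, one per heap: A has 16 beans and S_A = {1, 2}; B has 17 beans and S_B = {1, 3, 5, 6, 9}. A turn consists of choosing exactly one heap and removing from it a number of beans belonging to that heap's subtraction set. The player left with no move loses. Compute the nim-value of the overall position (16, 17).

0

Heap A, S = {1, 2}:
n :  0  1  2  3  4  5  6  7  8  9 10 11 12 13 14 15 16
G :  0  1  2  0  1  2  0  1  2  0  1  2  0  1  2  0  1
G_A(16) = 1.
Heap B, S = {1, 3, 5, 6, 9}:
G(0) = 0
G(1) = mex{0} = 1
G(2) = mex{1} = 0
G(3) = mex{0,0} = 1
G(4) = mex{1,1} = 0
G(5) = mex{0,0,0} = 1
G(6) = mex{1,1,1,0} = 2
G(7) = mex{2,0,0,1} = 3
G(8) = mex{3,1,1,0} = 2
G(9) = mex{2,2,0,1,0} = 3
G(10) = mex{3,3,1,0,1} = 2
G(11) = mex{2,2,2,1,0} = 3
G(12) = mex{3,3,3,2,1} = 0
G(13) = mex{0,2,2,3,0} = 1
G(14) = mex{1,3,3,2,1} = 0
G(15) = mex{0,0,2,3,2} = 1
G(16) = mex{1,1,3,2,3} = 0
G(17) = mex{0,0,0,3,2} = 1
G_B(17) = 1.
Combined Grundy value = 1 ⊕ 1 = 0.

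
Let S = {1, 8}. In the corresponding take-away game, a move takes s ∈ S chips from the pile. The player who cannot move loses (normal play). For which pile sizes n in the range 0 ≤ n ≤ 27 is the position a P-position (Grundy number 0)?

n :  0  1  2  3  4  5  6  7  8  9 10 11 12 13 14 15 16 17 18 19 20 21 22 23 24 25 26 27
G :  0  1  0  1  0  1  0  1  2  0  1  0  1  0  1  0  1  2  0  1  0  1  0  1  0  1  2  0
P-positions are exactly the n with G(n) = 0.

0, 2, 4, 6, 9, 11, 13, 15, 18, 20, 22, 24, 27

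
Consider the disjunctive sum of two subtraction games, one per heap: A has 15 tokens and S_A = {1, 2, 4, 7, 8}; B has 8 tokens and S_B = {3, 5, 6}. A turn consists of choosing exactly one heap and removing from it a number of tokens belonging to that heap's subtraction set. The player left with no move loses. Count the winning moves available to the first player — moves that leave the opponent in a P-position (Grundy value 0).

4

Heap A, S = {1, 2, 4, 7, 8}:
G(0) = 0
G(1) = mex{0} = 1
G(2) = mex{1,0} = 2
G(3) = mex{2,1} = 0
G(4) = mex{0,2,0} = 1
G(5) = mex{1,0,1} = 2
G(6) = mex{2,1,2} = 0
G(7) = mex{0,2,0,0} = 1
G(8) = mex{1,0,1,1,0} = 2
G(9) = mex{2,1,2,2,1} = 0
G(10) = mex{0,2,0,0,2} = 1
G(11) = mex{1,0,1,1,0} = 2
G(12) = mex{2,1,2,2,1} = 0
G(13) = mex{0,2,0,0,2} = 1
G(14) = mex{1,0,1,1,0} = 2
G(15) = mex{2,1,2,2,1} = 0
G_A(15) = 0.
Heap B, S = {3, 5, 6}:
n : 0 1 2 3 4 5 6 7 8
G : 0 0 0 1 1 1 2 2 2
G_B(8) = 2.
Combined Grundy value = 0 ⊕ 2 = 2.
A winning move leaves total XOR = 0, i.e. changes one component's Grundy value g to g ⊕ X where X is the current total.
Heap A: need g' = 0⊕2 = 2. Options: 15−1→G=2, 15−2→G=1, 15−4→G=2, 15−7→G=2, 15−8→G=1. Hits: 3.
Heap B: need g' = 2⊕2 = 0. Options: 8−3→G=1, 8−5→G=1, 8−6→G=0. Hits: 1.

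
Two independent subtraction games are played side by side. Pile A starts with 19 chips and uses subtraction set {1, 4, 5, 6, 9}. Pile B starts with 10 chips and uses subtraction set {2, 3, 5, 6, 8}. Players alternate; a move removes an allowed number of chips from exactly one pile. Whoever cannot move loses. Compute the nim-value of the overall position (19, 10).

5

Pile A, S = {1, 4, 5, 6, 9}:
n :  0  1  2  3  4  5  6  7  8  9 10 11 12 13 14 15 16 17 18 19
G :  0  1  0  1  2  3  2  3  4  5  0  1  0  1  2  3  2  3  4  5
G_A(19) = 5.
Pile B, S = {2, 3, 5, 6, 8}:
G(0) = 0
G(1) = mex{} = 0
G(2) = mex{0} = 1
G(3) = mex{0,0} = 1
G(4) = mex{1,0} = 2
G(5) = mex{1,1,0} = 2
G(6) = mex{2,1,0,0} = 3
G(7) = mex{2,2,1,0} = 3
G(8) = mex{3,2,1,1,0} = 4
G(9) = mex{3,3,2,1,0} = 4
G(10) = mex{4,3,2,2,1} = 0
G_B(10) = 0.
Combined Grundy value = 5 ⊕ 0 = 5.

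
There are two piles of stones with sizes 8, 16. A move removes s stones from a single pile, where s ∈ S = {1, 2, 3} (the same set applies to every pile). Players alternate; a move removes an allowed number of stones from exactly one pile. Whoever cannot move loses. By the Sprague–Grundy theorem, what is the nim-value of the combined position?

All piles use S = {1, 2, 3}:
n :  0  1  2  3  4  5  6  7  8  9 10 11 12 13 14 15 16
G :  0  1  2  3  0  1  2  3  0  1  2  3  0  1  2  3  0
Pile A: G(8) = 0.
Pile B: G(16) = 0.
Combined Grundy value = 0 ⊕ 0 = 0.

0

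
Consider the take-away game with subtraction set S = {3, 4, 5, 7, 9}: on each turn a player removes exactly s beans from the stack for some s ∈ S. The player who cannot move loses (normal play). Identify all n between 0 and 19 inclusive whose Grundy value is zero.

0, 1, 2, 12, 13, 14

n :  0  1  2  3  4  5  6  7  8  9 10 11 12 13 14 15 16 17 18 19
G :  0  0  0  1  1  1  2  2  2  3  3  3  0  0  0  1  1  1  2  2
P-positions are exactly the n with G(n) = 0.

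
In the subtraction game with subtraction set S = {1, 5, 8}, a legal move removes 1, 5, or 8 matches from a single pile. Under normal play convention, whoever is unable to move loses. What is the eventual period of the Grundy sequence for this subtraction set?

G(0) = 0
G(1) = mex{0} = 1
G(2) = mex{1} = 0
G(3) = mex{0} = 1
G(4) = mex{1} = 0
G(5) = mex{0,0} = 1
G(6) = mex{1,1} = 0
G(7) = mex{0,0} = 1
G(8) = mex{1,1,0} = 2
G(9) = mex{2,0,1} = 3
G(10) = mex{3,1,0} = 2
G(11) = mex{2,0,1} = 3
G(12) = mex{3,1,0} = 2
G(13) = mex{2,2,1} = 0
G(14) = mex{0,3,0} = 1
G(15) = mex{1,2,1} = 0
G(16) = mex{0,3,2} = 1
G(17) = mex{1,2,3} = 0
G(18) = mex{0,0,2} = 1
G(19) = mex{1,1,3} = 0
G(20) = mex{0,0,2} = 1
G(21) = mex{1,1,0} = 2
G(22) = mex{2,0,1} = 3
G(23) = mex{3,1,0} = 2
G(24) = mex{2,0,1} = 3
G(25) = mex{3,1,0} = 2
G(26) = mex{2,2,1} = 0
G(27) = mex{0,3,0} = 1
G(n+13) = G(n) holds for n = 0,…,7 (a full window of length max(S) = 8), so the sequence is purely periodic with period 13.

13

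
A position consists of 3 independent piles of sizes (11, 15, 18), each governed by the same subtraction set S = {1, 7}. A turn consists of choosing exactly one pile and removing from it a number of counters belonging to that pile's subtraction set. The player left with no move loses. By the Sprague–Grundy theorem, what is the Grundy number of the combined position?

0

All piles use S = {1, 7}:
n :  0  1  2  3  4  5  6  7  8  9 10 11 12 13 14 15 16 17 18
G :  0  1  0  1  0  1  0  1  0  1  0  1  0  1  0  1  0  1  0
Pile A: G(11) = 1.
Pile B: G(15) = 1.
Pile C: G(18) = 0.
Combined Grundy value = 1 ⊕ 1 ⊕ 0 = 0.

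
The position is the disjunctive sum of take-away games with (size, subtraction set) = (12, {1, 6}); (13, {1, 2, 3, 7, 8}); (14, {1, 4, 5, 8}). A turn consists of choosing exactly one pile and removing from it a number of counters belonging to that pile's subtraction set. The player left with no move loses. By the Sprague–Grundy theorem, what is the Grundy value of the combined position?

Pile A, S = {1, 6}:
G(0) = 0
G(1) = mex{0} = 1
G(2) = mex{1} = 0
G(3) = mex{0} = 1
G(4) = mex{1} = 0
G(5) = mex{0} = 1
G(6) = mex{1,0} = 2
G(7) = mex{2,1} = 0
G(8) = mex{0,0} = 1
G(9) = mex{1,1} = 0
G(10) = mex{0,0} = 1
G(11) = mex{1,1} = 0
G(12) = mex{0,2} = 1
G_A(12) = 1.
Pile B, S = {1, 2, 3, 7, 8}:
n :  0  1  2  3  4  5  6  7  8  9 10 11 12 13
G :  0  1  2  3  0  1  2  3  4  0  1  2  3  0
G_B(13) = 0.
Pile C, S = {1, 4, 5, 8}:
G(0) = 0
G(1) = mex{0} = 1
G(2) = mex{1} = 0
G(3) = mex{0} = 1
G(4) = mex{1,0} = 2
G(5) = mex{2,1,0} = 3
G(6) = mex{3,0,1} = 2
G(7) = mex{2,1,0} = 3
G(8) = mex{3,2,1,0} = 4
G(9) = mex{4,3,2,1} = 0
G(10) = mex{0,2,3,0} = 1
G(11) = mex{1,3,2,1} = 0
G(12) = mex{0,4,3,2} = 1
G(13) = mex{1,0,4,3} = 2
G(14) = mex{2,1,0,2} = 3
G_C(14) = 3.
Combined Grundy value = 1 ⊕ 0 ⊕ 3 = 2.

2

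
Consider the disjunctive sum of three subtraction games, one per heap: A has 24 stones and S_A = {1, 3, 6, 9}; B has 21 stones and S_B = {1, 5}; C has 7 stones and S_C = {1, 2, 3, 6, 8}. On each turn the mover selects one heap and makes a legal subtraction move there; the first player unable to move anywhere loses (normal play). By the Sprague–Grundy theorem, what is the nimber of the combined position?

Heap A, S = {1, 3, 6, 9}:
n :  0  1  2  3  4  5  6  7  8  9 10 11 12 13 14 15 16 17 18 19 20 21 22 23 24
G :  0  1  0  1  0  1  2  3  2  3  2  3  0  1  0  1  0  1  2  3  2  3  2  3  0
G_A(24) = 0.
Heap B, S = {1, 5}:
n :  0  1  2  3  4  5  6  7  8  9 10 11 12 13 14 15 16 17 18 19 20 21
G :  0  1  0  1  0  1  0  1  0  1  0  1  0  1  0  1  0  1  0  1  0  1
G_B(21) = 1.
Heap C, S = {1, 2, 3, 6, 8}:
n : 0 1 2 3 4 5 6 7
G : 0 1 2 3 0 1 2 3
G_C(7) = 3.
Combined Grundy value = 0 ⊕ 1 ⊕ 3 = 2.

2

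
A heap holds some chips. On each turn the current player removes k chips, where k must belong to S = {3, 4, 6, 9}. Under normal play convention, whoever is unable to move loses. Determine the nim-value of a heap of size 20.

2

n :  0  1  2  3  4  5  6  7  8  9 10 11 12 13 14 15 16 17 18 19 20
G :  0  0  0  1  1  1  2  2  2  3  3  3  0  0  0  1  1  1  2  2  2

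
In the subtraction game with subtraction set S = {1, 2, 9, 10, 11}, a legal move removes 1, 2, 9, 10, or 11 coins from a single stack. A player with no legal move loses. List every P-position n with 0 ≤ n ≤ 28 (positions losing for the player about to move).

0, 3, 6, 18, 21, 24

n :  0  1  2  3  4  5  6  7  8  9 10 11 12 13 14 15 16 17 18 19 20 21 22 23 24 25 26 27 28
G :  0  1  2  0  1  2  0  1  2  3  4  5  3  4  5  3  4  5  0  1  2  0  1  2  0  1  2  3  4
P-positions are exactly the n with G(n) = 0.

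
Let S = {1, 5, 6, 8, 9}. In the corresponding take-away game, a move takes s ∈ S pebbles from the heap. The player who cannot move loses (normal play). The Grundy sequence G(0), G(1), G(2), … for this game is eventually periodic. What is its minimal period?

14

G(0) = 0
G(1) = mex{0} = 1
G(2) = mex{1} = 0
G(3) = mex{0} = 1
G(4) = mex{1} = 0
G(5) = mex{0,0} = 1
G(6) = mex{1,1,0} = 2
G(7) = mex{2,0,1} = 3
G(8) = mex{3,1,0,0} = 2
G(9) = mex{2,0,1,1,0} = 3
G(10) = mex{3,1,0,0,1} = 2
G(11) = mex{2,2,1,1,0} = 3
G(12) = mex{3,3,2,0,1} = 4
G(13) = mex{4,2,3,1,0} = 5
G(14) = mex{5,3,2,2,1} = 0
G(15) = mex{0,2,3,3,2} = 1
G(16) = mex{1,3,2,2,3} = 0
G(17) = mex{0,4,3,3,2} = 1
G(18) = mex{1,5,4,2,3} = 0
G(19) = mex{0,0,5,3,2} = 1
G(20) = mex{1,1,0,4,3} = 2
G(21) = mex{2,0,1,5,4} = 3
G(22) = mex{3,1,0,0,5} = 2
G(23) = mex{2,0,1,1,0} = 3
G(24) = mex{3,1,0,0,1} = 2
G(25) = mex{2,2,1,1,0} = 3
G(26) = mex{3,3,2,0,1} = 4
G(27) = mex{4,2,3,1,0} = 5
G(28) = mex{5,3,2,2,1} = 0
G(29) = mex{0,2,3,3,2} = 1
G(n+14) = G(n) holds for n = 0,…,8 (a full window of length max(S) = 9), so the sequence is purely periodic with period 14.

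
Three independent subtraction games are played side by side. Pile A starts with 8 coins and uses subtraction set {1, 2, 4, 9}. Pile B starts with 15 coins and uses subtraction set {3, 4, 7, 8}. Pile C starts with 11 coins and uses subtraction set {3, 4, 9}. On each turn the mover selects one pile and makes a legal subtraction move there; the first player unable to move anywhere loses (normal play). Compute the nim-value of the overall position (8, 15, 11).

Pile A, S = {1, 2, 4, 9}:
G(0) = 0
G(1) = mex{0} = 1
G(2) = mex{1,0} = 2
G(3) = mex{2,1} = 0
G(4) = mex{0,2,0} = 1
G(5) = mex{1,0,1} = 2
G(6) = mex{2,1,2} = 0
G(7) = mex{0,2,0} = 1
G(8) = mex{1,0,1} = 2
G_A(8) = 2.
Pile B, S = {3, 4, 7, 8}:
n :  0  1  2  3  4  5  6  7  8  9 10 11 12 13 14 15
G :  0  0  0  1  1  1  2  2  2  3  3  0  0  0  1  1
G_B(15) = 1.
Pile C, S = {3, 4, 9}:
G(0) = 0
G(1) = mex{} = 0
G(2) = mex{} = 0
G(3) = mex{0} = 1
G(4) = mex{0,0} = 1
G(5) = mex{0,0} = 1
G(6) = mex{1,0} = 2
G(7) = mex{1,1} = 0
G(8) = mex{1,1} = 0
G(9) = mex{2,1,0} = 3
G(10) = mex{0,2,0} = 1
G(11) = mex{0,0,0} = 1
G_C(11) = 1.
Combined Grundy value = 2 ⊕ 1 ⊕ 1 = 2.

2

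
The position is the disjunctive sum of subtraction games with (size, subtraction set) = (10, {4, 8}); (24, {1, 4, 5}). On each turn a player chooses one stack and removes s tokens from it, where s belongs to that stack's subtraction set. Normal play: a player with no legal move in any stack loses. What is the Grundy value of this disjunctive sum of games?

Stack A, S = {4, 8}:
n :  0  1  2  3  4  5  6  7  8  9 10
G :  0  0  0  0  1  1  1  1  2  2  2
G_A(10) = 2.
Stack B, S = {1, 4, 5}:
G(0) = 0
G(1) = mex{0} = 1
G(2) = mex{1} = 0
G(3) = mex{0} = 1
G(4) = mex{1,0} = 2
G(5) = mex{2,1,0} = 3
G(6) = mex{3,0,1} = 2
G(7) = mex{2,1,0} = 3
G(8) = mex{3,2,1} = 0
G(9) = mex{0,3,2} = 1
G(10) = mex{1,2,3} = 0
G(11) = mex{0,3,2} = 1
G(12) = mex{1,0,3} = 2
G(13) = mex{2,1,0} = 3
G(14) = mex{3,0,1} = 2
G(15) = mex{2,1,0} = 3
G(16) = mex{3,2,1} = 0
G(17) = mex{0,3,2} = 1
G(18) = mex{1,2,3} = 0
G(19) = mex{0,3,2} = 1
G(20) = mex{1,0,3} = 2
G(21) = mex{2,1,0} = 3
G(22) = mex{3,0,1} = 2
G(23) = mex{2,1,0} = 3
G(24) = mex{3,2,1} = 0
G_B(24) = 0.
Combined Grundy value = 2 ⊕ 0 = 2.

2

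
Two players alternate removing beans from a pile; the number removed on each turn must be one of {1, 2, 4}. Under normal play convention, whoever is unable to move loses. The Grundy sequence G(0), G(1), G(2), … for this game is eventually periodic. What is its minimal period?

n :  0  1  2  3  4  5  6  7  8  9 10 11 12 13 14
G :  0  1  2  0  1  2  0  1  2  0  1  2  0  1  2
G(n+3) = G(n) holds for n = 0,…,3 (a full window of length max(S) = 4), so the sequence is purely periodic with period 3.

3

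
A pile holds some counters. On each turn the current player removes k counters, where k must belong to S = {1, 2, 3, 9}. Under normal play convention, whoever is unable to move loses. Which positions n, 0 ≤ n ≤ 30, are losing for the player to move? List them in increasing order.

n :  0  1  2  3  4  5  6  7  8  9 10 11 12 13 14 15 16 17 18 19 20 21 22 23 24 25 26 27 28 29 30
G :  0  1  2  3  0  1  2  3  0  1  2  3  0  1  2  3  0  1  2  3  0  1  2  3  0  1  2  3  0  1  2
P-positions are exactly the n with G(n) = 0.

0, 4, 8, 12, 16, 20, 24, 28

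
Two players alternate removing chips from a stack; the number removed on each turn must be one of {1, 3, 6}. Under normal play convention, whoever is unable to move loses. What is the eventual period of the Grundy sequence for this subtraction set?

n :  0  1  2  3  4  5  6  7  8  9 10 11 12 13 14 15 16 17 18 19
G :  0  1  0  1  0  1  2  3  2  0  1  0  1  0  1  2  3  2  0  1
G(n+9) = G(n) holds for n = 0,…,5 (a full window of length max(S) = 6), so the sequence is purely periodic with period 9.

9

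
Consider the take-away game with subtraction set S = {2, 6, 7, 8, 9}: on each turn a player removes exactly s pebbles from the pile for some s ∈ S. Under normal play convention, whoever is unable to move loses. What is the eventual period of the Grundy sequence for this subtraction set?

15

G(0) = 0
G(1) = mex{} = 0
G(2) = mex{0} = 1
G(3) = mex{0} = 1
G(4) = mex{1} = 0
G(5) = mex{1} = 0
G(6) = mex{0,0} = 1
G(7) = mex{0,0,0} = 1
G(8) = mex{1,1,0,0} = 2
G(9) = mex{1,1,1,0,0} = 2
G(10) = mex{2,0,1,1,0} = 3
G(11) = mex{2,0,0,1,1} = 3
G(12) = mex{3,1,0,0,1} = 2
G(13) = mex{3,1,1,0,0} = 2
G(14) = mex{2,2,1,1,0} = 3
G(15) = mex{2,2,2,1,1} = 0
G(16) = mex{3,3,2,2,1} = 0
G(17) = mex{0,3,3,2,2} = 1
G(18) = mex{0,2,3,3,2} = 1
G(19) = mex{1,2,2,3,3} = 0
G(20) = mex{1,3,2,2,3} = 0
G(21) = mex{0,0,3,2,2} = 1
G(22) = mex{0,0,0,3,2} = 1
G(23) = mex{1,1,0,0,3} = 2
G(24) = mex{1,1,1,0,0} = 2
G(25) = mex{2,0,1,1,0} = 3
G(26) = mex{2,0,0,1,1} = 3
G(27) = mex{3,1,0,0,1} = 2
G(28) = mex{3,1,1,0,0} = 2
G(29) = mex{2,2,1,1,0} = 3
G(30) = mex{2,2,2,1,1} = 0
G(31) = mex{3,3,2,2,1} = 0
G(n+15) = G(n) holds for n = 0,…,8 (a full window of length max(S) = 9), so the sequence is purely periodic with period 15.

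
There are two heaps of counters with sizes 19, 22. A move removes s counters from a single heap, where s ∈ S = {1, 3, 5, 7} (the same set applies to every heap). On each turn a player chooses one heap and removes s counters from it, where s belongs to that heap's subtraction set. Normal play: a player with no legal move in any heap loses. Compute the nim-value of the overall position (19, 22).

1

All heaps use S = {1, 3, 5, 7}:
n :  0  1  2  3  4  5  6  7  8  9 10 11 12 13 14 15 16 17 18 19 20 21 22
G :  0  1  0  1  0  1  0  1  0  1  0  1  0  1  0  1  0  1  0  1  0  1  0
Heap A: G(19) = 1.
Heap B: G(22) = 0.
Combined Grundy value = 1 ⊕ 0 = 1.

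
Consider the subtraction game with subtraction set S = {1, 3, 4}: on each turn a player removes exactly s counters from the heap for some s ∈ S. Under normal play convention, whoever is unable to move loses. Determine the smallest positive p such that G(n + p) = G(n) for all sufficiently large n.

n :  0  1  2  3  4  5  6  7  8  9 10 11 12 13 14 15
G :  0  1  0  1  2  3  2  0  1  0  1  2  3  2  0  1
G(n+7) = G(n) holds for n = 0,…,3 (a full window of length max(S) = 4), so the sequence is purely periodic with period 7.

7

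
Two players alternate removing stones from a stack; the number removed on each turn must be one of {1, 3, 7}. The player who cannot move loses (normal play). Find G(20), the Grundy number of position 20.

0

n :  0  1  2  3  4  5  6  7  8  9 10 11 12 13 14 15 16 17 18 19 20
G :  0  1  0  1  0  1  0  1  0  1  0  1  0  1  0  1  0  1  0  1  0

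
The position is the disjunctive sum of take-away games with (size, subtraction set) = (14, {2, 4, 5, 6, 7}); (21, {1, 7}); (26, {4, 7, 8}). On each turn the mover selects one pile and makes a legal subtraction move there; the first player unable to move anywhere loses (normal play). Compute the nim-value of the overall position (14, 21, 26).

3

Pile A, S = {2, 4, 5, 6, 7}:
n :  0  1  2  3  4  5  6  7  8  9 10 11 12 13 14
G :  0  0  1  1  2  2  3  3  4  0  0  1  1  2  2
G_A(14) = 2.
Pile B, S = {1, 7}:
n :  0  1  2  3  4  5  6  7  8  9 10 11 12 13 14 15 16 17 18 19 20 21
G :  0  1  0  1  0  1  0  1  0  1  0  1  0  1  0  1  0  1  0  1  0  1
G_B(21) = 1.
Pile C, S = {4, 7, 8}:
G(0) = 0
G(1) = mex{} = 0
G(2) = mex{} = 0
G(3) = mex{} = 0
G(4) = mex{0} = 1
G(5) = mex{0} = 1
G(6) = mex{0} = 1
G(7) = mex{0,0} = 1
G(8) = mex{1,0,0} = 2
G(9) = mex{1,0,0} = 2
G(10) = mex{1,0,0} = 2
G(11) = mex{1,1,0} = 2
G(12) = mex{2,1,1} = 0
G(13) = mex{2,1,1} = 0
G(14) = mex{2,1,1} = 0
G(15) = mex{2,2,1} = 0
G(16) = mex{0,2,2} = 1
G(17) = mex{0,2,2} = 1
G(18) = mex{0,2,2} = 1
G(19) = mex{0,0,2} = 1
G(20) = mex{1,0,0} = 2
G(21) = mex{1,0,0} = 2
G(22) = mex{1,0,0} = 2
G(23) = mex{1,1,0} = 2
G(24) = mex{2,1,1} = 0
G(25) = mex{2,1,1} = 0
G(26) = mex{2,1,1} = 0
G_C(26) = 0.
Combined Grundy value = 2 ⊕ 1 ⊕ 0 = 3.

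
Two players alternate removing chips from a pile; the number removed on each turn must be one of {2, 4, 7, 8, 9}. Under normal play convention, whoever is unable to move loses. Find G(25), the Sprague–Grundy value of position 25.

n :  0  1  2  3  4  5  6  7  8  9 10 11 12 13 14 15 16 17 18 19 20 21 22 23 24 25
G :  0  0  1  1  2  2  0  3  1  4  2  0  0  1  1  2  2  0  3  1  4  2  0  0  1  1

1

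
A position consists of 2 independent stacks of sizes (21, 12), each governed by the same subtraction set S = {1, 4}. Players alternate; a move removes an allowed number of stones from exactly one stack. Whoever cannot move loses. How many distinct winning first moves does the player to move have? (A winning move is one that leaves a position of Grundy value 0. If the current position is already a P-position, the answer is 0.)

All stacks use S = {1, 4}:
n :  0  1  2  3  4  5  6  7  8  9 10 11 12 13 14 15 16 17 18 19 20 21
G :  0  1  0  1  2  0  1  0  1  2  0  1  0  1  2  0  1  0  1  2  0  1
Stack A: G(21) = 1.
Stack B: G(12) = 0.
Combined Grundy value = 1 ⊕ 0 = 1.
A winning move leaves total XOR = 0, i.e. changes one component's Grundy value g to g ⊕ X where X is the current total.
Stack A: need g' = 1⊕1 = 0. Options: 21−1→G=0, 21−4→G=0. Hits: 2.
Stack B: need g' = 0⊕1 = 1. Options: 12−1→G=1, 12−4→G=1. Hits: 2.

4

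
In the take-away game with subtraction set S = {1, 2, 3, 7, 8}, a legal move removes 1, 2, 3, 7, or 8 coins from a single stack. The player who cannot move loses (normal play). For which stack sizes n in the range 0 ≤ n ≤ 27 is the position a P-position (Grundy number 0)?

0, 4, 9, 13, 18, 22, 27

G(0) = 0
G(1) = mex{0} = 1
G(2) = mex{1,0} = 2
G(3) = mex{2,1,0} = 3
G(4) = mex{3,2,1} = 0
G(5) = mex{0,3,2} = 1
G(6) = mex{1,0,3} = 2
G(7) = mex{2,1,0,0} = 3
G(8) = mex{3,2,1,1,0} = 4
G(9) = mex{4,3,2,2,1} = 0
G(10) = mex{0,4,3,3,2} = 1
G(11) = mex{1,0,4,0,3} = 2
G(12) = mex{2,1,0,1,0} = 3
G(13) = mex{3,2,1,2,1} = 0
G(14) = mex{0,3,2,3,2} = 1
G(15) = mex{1,0,3,4,3} = 2
G(16) = mex{2,1,0,0,4} = 3
G(17) = mex{3,2,1,1,0} = 4
G(18) = mex{4,3,2,2,1} = 0
G(19) = mex{0,4,3,3,2} = 1
G(20) = mex{1,0,4,0,3} = 2
G(21) = mex{2,1,0,1,0} = 3
G(22) = mex{3,2,1,2,1} = 0
G(23) = mex{0,3,2,3,2} = 1
G(24) = mex{1,0,3,4,3} = 2
G(25) = mex{2,1,0,0,4} = 3
G(26) = mex{3,2,1,1,0} = 4
G(27) = mex{4,3,2,2,1} = 0
P-positions are exactly the n with G(n) = 0.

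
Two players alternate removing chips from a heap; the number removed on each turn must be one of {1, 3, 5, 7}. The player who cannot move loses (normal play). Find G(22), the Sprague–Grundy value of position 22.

n :  0  1  2  3  4  5  6  7  8  9 10 11 12 13 14 15 16 17 18 19 20 21 22
G :  0  1  0  1  0  1  0  1  0  1  0  1  0  1  0  1  0  1  0  1  0  1  0

0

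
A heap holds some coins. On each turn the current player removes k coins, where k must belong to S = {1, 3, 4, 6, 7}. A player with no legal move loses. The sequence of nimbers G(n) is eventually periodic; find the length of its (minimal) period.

G(0) = 0
G(1) = mex{0} = 1
G(2) = mex{1} = 0
G(3) = mex{0,0} = 1
G(4) = mex{1,1,0} = 2
G(5) = mex{2,0,1} = 3
G(6) = mex{3,1,0,0} = 2
G(7) = mex{2,2,1,1,0} = 3
G(8) = mex{3,3,2,0,1} = 4
G(9) = mex{4,2,3,1,0} = 5
G(10) = mex{5,3,2,2,1} = 0
G(11) = mex{0,4,3,3,2} = 1
G(12) = mex{1,5,4,2,3} = 0
G(13) = mex{0,0,5,3,2} = 1
G(14) = mex{1,1,0,4,3} = 2
G(15) = mex{2,0,1,5,4} = 3
G(16) = mex{3,1,0,0,5} = 2
G(17) = mex{2,2,1,1,0} = 3
G(18) = mex{3,3,2,0,1} = 4
G(19) = mex{4,2,3,1,0} = 5
G(20) = mex{5,3,2,2,1} = 0
G(21) = mex{0,4,3,3,2} = 1
G(n+10) = G(n) holds for n = 0,…,6 (a full window of length max(S) = 7), so the sequence is purely periodic with period 10.

10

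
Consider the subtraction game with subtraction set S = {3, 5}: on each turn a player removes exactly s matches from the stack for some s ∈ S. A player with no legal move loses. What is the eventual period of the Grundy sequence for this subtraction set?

8

G(0) = 0
G(1) = mex{} = 0
G(2) = mex{} = 0
G(3) = mex{0} = 1
G(4) = mex{0} = 1
G(5) = mex{0,0} = 1
G(6) = mex{1,0} = 2
G(7) = mex{1,0} = 2
G(8) = mex{1,1} = 0
G(9) = mex{2,1} = 0
G(10) = mex{2,1} = 0
G(11) = mex{0,2} = 1
G(12) = mex{0,2} = 1
G(13) = mex{0,0} = 1
G(14) = mex{1,0} = 2
G(15) = mex{1,0} = 2
G(16) = mex{1,1} = 0
G(17) = mex{2,1} = 0
G(n+8) = G(n) holds for n = 0,…,4 (a full window of length max(S) = 5), so the sequence is purely periodic with period 8.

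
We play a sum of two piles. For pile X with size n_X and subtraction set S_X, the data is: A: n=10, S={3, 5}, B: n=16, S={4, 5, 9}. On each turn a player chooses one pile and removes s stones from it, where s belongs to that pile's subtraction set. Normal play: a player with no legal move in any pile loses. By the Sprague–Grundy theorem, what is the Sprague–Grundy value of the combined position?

Pile A, S = {3, 5}:
G(0) = 0
G(1) = mex{} = 0
G(2) = mex{} = 0
G(3) = mex{0} = 1
G(4) = mex{0} = 1
G(5) = mex{0,0} = 1
G(6) = mex{1,0} = 2
G(7) = mex{1,0} = 2
G(8) = mex{1,1} = 0
G(9) = mex{2,1} = 0
G(10) = mex{2,1} = 0
G_A(10) = 0.
Pile B, S = {4, 5, 9}:
n :  0  1  2  3  4  5  6  7  8  9 10 11 12 13 14 15 16
G :  0  0  0  0  1  1  1  1  2  2  2  2  3  0  0  0  0
G_B(16) = 0.
Combined Grundy value = 0 ⊕ 0 = 0.

0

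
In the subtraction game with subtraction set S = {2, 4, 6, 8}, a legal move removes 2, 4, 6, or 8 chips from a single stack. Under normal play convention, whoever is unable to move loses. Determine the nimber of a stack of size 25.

2

n :  0  1  2  3  4  5  6  7  8  9 10 11 12 13 14 15 16 17 18 19 20 21 22 23 24 25
G :  0  0  1  1  2  2  3  3  4  4  0  0  1  1  2  2  3  3  4  4  0  0  1  1  2  2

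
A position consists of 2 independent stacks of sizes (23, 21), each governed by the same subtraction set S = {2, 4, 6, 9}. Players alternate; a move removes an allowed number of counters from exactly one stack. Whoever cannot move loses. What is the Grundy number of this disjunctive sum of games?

All stacks use S = {2, 4, 6, 9}:
G(0) = 0
G(1) = mex{} = 0
G(2) = mex{0} = 1
G(3) = mex{0} = 1
G(4) = mex{1,0} = 2
G(5) = mex{1,0} = 2
G(6) = mex{2,1,0} = 3
G(7) = mex{2,1,0} = 3
G(8) = mex{3,2,1} = 0
G(9) = mex{3,2,1,0} = 4
G(10) = mex{0,3,2,0} = 1
G(11) = mex{4,3,2,1} = 0
G(12) = mex{1,0,3,1} = 2
G(13) = mex{0,4,3,2} = 1
G(14) = mex{2,1,0,2} = 3
G(15) = mex{1,0,4,3} = 2
G(16) = mex{3,2,1,3} = 0
G(17) = mex{2,1,0,0} = 3
G(18) = mex{0,3,2,4} = 1
G(19) = mex{3,2,1,1} = 0
G(20) = mex{1,0,3,0} = 2
G(21) = mex{0,3,2,2} = 1
G(22) = mex{2,1,0,1} = 3
G(23) = mex{1,0,3,3} = 2
Stack A: G(23) = 2.
Stack B: G(21) = 1.
Combined Grundy value = 2 ⊕ 1 = 3.

3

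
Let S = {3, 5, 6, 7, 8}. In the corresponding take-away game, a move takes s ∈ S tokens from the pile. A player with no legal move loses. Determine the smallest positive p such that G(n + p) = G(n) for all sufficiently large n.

11

G(0) = 0
G(1) = mex{} = 0
G(2) = mex{} = 0
G(3) = mex{0} = 1
G(4) = mex{0} = 1
G(5) = mex{0,0} = 1
G(6) = mex{1,0,0} = 2
G(7) = mex{1,0,0,0} = 2
G(8) = mex{1,1,0,0,0} = 2
G(9) = mex{2,1,1,0,0} = 3
G(10) = mex{2,1,1,1,0} = 3
G(11) = mex{2,2,1,1,1} = 0
G(12) = mex{3,2,2,1,1} = 0
G(13) = mex{3,2,2,2,1} = 0
G(14) = mex{0,3,2,2,2} = 1
G(15) = mex{0,3,3,2,2} = 1
G(16) = mex{0,0,3,3,2} = 1
G(17) = mex{1,0,0,3,3} = 2
G(18) = mex{1,0,0,0,3} = 2
G(19) = mex{1,1,0,0,0} = 2
G(20) = mex{2,1,1,0,0} = 3
G(21) = mex{2,1,1,1,0} = 3
G(22) = mex{2,2,1,1,1} = 0
G(23) = mex{3,2,2,1,1} = 0
G(n+11) = G(n) holds for n = 0,…,7 (a full window of length max(S) = 8), so the sequence is purely periodic with period 11.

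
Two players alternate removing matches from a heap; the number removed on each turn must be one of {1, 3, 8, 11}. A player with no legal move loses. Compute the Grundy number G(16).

n :  0  1  2  3  4  5  6  7  8  9 10 11 12 13 14 15 16
G :  0  1  0  1  0  1  0  1  2  3  2  3  2  3  2  3  0

0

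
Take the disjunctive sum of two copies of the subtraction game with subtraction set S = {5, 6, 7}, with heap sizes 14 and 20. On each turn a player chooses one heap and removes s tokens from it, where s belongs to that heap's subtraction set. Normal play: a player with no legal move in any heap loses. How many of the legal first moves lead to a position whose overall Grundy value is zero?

6

All heaps use S = {5, 6, 7}:
G(0) = 0
G(1) = mex{} = 0
G(2) = mex{} = 0
G(3) = mex{} = 0
G(4) = mex{} = 0
G(5) = mex{0} = 1
G(6) = mex{0,0} = 1
G(7) = mex{0,0,0} = 1
G(8) = mex{0,0,0} = 1
G(9) = mex{0,0,0} = 1
G(10) = mex{1,0,0} = 2
G(11) = mex{1,1,0} = 2
G(12) = mex{1,1,1} = 0
G(13) = mex{1,1,1} = 0
G(14) = mex{1,1,1} = 0
G(15) = mex{2,1,1} = 0
G(16) = mex{2,2,1} = 0
G(17) = mex{0,2,2} = 1
G(18) = mex{0,0,2} = 1
G(19) = mex{0,0,0} = 1
G(20) = mex{0,0,0} = 1
Heap A: G(14) = 0.
Heap B: G(20) = 1.
Combined Grundy value = 0 ⊕ 1 = 1.
A winning move leaves total XOR = 0, i.e. changes one component's Grundy value g to g ⊕ X where X is the current total.
Heap A: need g' = 0⊕1 = 1. Options: 14−5→G=1, 14−6→G=1, 14−7→G=1. Hits: 3.
Heap B: need g' = 1⊕1 = 0. Options: 20−5→G=0, 20−6→G=0, 20−7→G=0. Hits: 3.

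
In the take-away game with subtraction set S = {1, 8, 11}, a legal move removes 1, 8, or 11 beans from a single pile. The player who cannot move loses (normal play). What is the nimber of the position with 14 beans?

3

G(0) = 0
G(1) = mex{0} = 1
G(2) = mex{1} = 0
G(3) = mex{0} = 1
G(4) = mex{1} = 0
G(5) = mex{0} = 1
G(6) = mex{1} = 0
G(7) = mex{0} = 1
G(8) = mex{1,0} = 2
G(9) = mex{2,1} = 0
G(10) = mex{0,0} = 1
G(11) = mex{1,1,0} = 2
G(12) = mex{2,0,1} = 3
G(13) = mex{3,1,0} = 2
G(14) = mex{2,0,1} = 3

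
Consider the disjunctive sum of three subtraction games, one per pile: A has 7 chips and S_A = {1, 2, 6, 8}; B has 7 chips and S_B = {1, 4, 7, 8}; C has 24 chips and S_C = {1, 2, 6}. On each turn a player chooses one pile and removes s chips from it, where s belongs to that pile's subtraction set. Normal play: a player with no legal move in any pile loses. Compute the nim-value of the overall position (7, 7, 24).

2

Pile A, S = {1, 2, 6, 8}:
G(0) = 0
G(1) = mex{0} = 1
G(2) = mex{1,0} = 2
G(3) = mex{2,1} = 0
G(4) = mex{0,2} = 1
G(5) = mex{1,0} = 2
G(6) = mex{2,1,0} = 3
G(7) = mex{3,2,1} = 0
G_A(7) = 0.
Pile B, S = {1, 4, 7, 8}:
n : 0 1 2 3 4 5 6 7
G : 0 1 0 1 2 0 1 2
G_B(7) = 2.
Pile C, S = {1, 2, 6}:
G(0) = 0
G(1) = mex{0} = 1
G(2) = mex{1,0} = 2
G(3) = mex{2,1} = 0
G(4) = mex{0,2} = 1
G(5) = mex{1,0} = 2
G(6) = mex{2,1,0} = 3
G(7) = mex{3,2,1} = 0
G(8) = mex{0,3,2} = 1
G(9) = mex{1,0,0} = 2
G(10) = mex{2,1,1} = 0
G(11) = mex{0,2,2} = 1
G(12) = mex{1,0,3} = 2
G(13) = mex{2,1,0} = 3
G(14) = mex{3,2,1} = 0
G(15) = mex{0,3,2} = 1
G(16) = mex{1,0,0} = 2
G(17) = mex{2,1,1} = 0
G(18) = mex{0,2,2} = 1
G(19) = mex{1,0,3} = 2
G(20) = mex{2,1,0} = 3
G(21) = mex{3,2,1} = 0
G(22) = mex{0,3,2} = 1
G(23) = mex{1,0,0} = 2
G(24) = mex{2,1,1} = 0
G_C(24) = 0.
Combined Grundy value = 0 ⊕ 2 ⊕ 0 = 2.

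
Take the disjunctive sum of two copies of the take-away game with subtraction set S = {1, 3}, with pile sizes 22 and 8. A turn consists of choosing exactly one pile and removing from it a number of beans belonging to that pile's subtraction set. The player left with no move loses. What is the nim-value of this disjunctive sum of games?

0

All piles use S = {1, 3}:
n :  0  1  2  3  4  5  6  7  8  9 10 11 12 13 14 15 16 17 18 19 20 21 22
G :  0  1  0  1  0  1  0  1  0  1  0  1  0  1  0  1  0  1  0  1  0  1  0
Pile A: G(22) = 0.
Pile B: G(8) = 0.
Combined Grundy value = 0 ⊕ 0 = 0.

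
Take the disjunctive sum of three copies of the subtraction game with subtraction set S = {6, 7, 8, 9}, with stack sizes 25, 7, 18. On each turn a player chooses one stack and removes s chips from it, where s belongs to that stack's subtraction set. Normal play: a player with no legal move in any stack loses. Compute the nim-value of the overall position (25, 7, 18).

All stacks use S = {6, 7, 8, 9}:
n :  0  1  2  3  4  5  6  7  8  9 10 11 12 13 14 15 16 17 18 19 20 21 22 23 24 25
G :  0  0  0  0  0  0  1  1  1  1  1  1  2  2  2  0  0  0  0  0  0  1  1  1  1  1
Stack A: G(25) = 1.
Stack B: G(7) = 1.
Stack C: G(18) = 0.
Combined Grundy value = 1 ⊕ 1 ⊕ 0 = 0.

0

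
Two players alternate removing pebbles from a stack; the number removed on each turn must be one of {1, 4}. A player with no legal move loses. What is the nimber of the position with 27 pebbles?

0

n :  0  1  2  3  4  5  6  7  8  9 10 11 12 13 14 15 16 17 18 19 20 21 22 23 24 25 26 27
G :  0  1  0  1  2  0  1  0  1  2  0  1  0  1  2  0  1  0  1  2  0  1  0  1  2  0  1  0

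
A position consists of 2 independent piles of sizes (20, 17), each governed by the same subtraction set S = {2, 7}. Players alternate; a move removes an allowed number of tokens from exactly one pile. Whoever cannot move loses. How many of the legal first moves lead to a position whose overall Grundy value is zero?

All piles use S = {2, 7}:
G(0) = 0
G(1) = mex{} = 0
G(2) = mex{0} = 1
G(3) = mex{0} = 1
G(4) = mex{1} = 0
G(5) = mex{1} = 0
G(6) = mex{0} = 1
G(7) = mex{0,0} = 1
G(8) = mex{1,0} = 2
G(9) = mex{1,1} = 0
G(10) = mex{2,1} = 0
G(11) = mex{0,0} = 1
G(12) = mex{0,0} = 1
G(13) = mex{1,1} = 0
G(14) = mex{1,1} = 0
G(15) = mex{0,2} = 1
G(16) = mex{0,0} = 1
G(17) = mex{1,0} = 2
G(18) = mex{1,1} = 0
G(19) = mex{2,1} = 0
G(20) = mex{0,0} = 1
Pile A: G(20) = 1.
Pile B: G(17) = 2.
Combined Grundy value = 1 ⊕ 2 = 3.
A winning move leaves total XOR = 0, i.e. changes one component's Grundy value g to g ⊕ X where X is the current total.
Pile A: need g' = 1⊕3 = 2. Options: 20−2→G=0, 20−7→G=0. Hits: 0.
Pile B: need g' = 2⊕3 = 1. Options: 17−2→G=1, 17−7→G=0. Hits: 1.

1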